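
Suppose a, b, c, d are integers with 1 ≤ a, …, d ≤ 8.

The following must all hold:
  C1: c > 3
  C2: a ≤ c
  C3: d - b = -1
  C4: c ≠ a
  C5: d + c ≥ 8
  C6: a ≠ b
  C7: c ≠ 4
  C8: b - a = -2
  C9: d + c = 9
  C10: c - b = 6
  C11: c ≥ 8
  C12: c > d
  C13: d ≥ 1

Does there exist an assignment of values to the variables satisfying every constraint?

Satisfiable

Try a = 4, b = 2, c = 8, d = 1.
Check constraint 3: d - b = -1; constraint 5: d + c = 9. The remaining constraints are straightforward to verify.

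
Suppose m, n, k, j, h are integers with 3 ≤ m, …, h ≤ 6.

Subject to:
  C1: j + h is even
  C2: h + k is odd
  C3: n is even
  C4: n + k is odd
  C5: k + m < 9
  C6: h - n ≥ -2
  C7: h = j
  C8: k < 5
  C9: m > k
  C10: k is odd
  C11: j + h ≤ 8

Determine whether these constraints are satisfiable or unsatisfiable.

Take m = 5, n = 4, k = 3, j = 4, h = 4. Then constraint 5: k + m = 8; constraint 6: h - n = 0; constraint 11: j + h = 8, and every other listed constraint is also met.

Satisfiable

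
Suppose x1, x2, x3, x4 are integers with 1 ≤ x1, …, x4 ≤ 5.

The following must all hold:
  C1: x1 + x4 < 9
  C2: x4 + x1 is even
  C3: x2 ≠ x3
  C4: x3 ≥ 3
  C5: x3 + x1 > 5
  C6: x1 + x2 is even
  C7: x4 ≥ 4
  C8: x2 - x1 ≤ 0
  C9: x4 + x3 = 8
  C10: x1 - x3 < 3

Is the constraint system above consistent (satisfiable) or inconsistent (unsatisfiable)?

Satisfiable

Setting (x1, x2, x3, x4) = (3, 1, 3, 5) satisfies everything: constraint 1: x1 + x4 = 8; constraint 5: x3 + x1 = 6, and the others follow.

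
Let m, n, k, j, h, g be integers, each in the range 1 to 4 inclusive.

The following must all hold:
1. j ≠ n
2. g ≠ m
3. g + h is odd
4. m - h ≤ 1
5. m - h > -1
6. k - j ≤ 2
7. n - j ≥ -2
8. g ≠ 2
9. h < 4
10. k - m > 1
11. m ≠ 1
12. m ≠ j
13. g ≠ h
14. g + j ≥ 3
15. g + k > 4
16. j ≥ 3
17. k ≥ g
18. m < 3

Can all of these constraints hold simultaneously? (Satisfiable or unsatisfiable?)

Take m = 2, n = 2, k = 4, j = 4, h = 2, g = 1. Then constraint 4: m - h = 0; constraint 5: m - h = 0; constraint 6: k - j = 0, and every other listed constraint is also met.

Satisfiable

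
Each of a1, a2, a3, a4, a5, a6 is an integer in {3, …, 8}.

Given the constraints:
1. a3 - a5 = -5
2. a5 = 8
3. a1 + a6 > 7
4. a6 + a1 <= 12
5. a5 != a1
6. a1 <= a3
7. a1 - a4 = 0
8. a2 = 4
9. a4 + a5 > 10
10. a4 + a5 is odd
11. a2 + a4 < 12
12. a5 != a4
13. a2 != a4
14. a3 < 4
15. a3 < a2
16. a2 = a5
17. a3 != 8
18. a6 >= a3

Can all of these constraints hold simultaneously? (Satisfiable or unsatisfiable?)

Constraint 8 fixes a2 = 4 and constraint 2 fixes a5 = 8, but constraint 16 requires a2 = a5. Since 4 ≠ 8, contradiction.

Unsatisfiable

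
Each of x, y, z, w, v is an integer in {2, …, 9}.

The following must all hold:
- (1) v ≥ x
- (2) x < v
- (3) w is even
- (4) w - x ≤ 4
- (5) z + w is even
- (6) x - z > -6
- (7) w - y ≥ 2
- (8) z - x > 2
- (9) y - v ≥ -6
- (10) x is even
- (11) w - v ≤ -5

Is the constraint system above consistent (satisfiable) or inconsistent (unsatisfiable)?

Unsatisfiable

Constraints 7, 9, and 11 give y − v ≥ -6, v − w ≥ 5, w − y ≥ 2.
Adding all 3 inequalities: the left sides telescope to 0, and the right sides sum to (-6) + 5 + 2 = 1. So 0 ≥ 1, which is false.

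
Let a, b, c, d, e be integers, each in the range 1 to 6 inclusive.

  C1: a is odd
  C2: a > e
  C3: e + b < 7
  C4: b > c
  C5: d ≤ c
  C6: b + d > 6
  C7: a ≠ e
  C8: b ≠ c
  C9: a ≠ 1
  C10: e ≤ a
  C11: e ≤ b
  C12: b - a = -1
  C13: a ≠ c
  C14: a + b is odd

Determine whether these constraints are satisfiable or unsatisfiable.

Satisfiable

Setting (a, b, c, d, e) = (5, 4, 3, 3, 1) satisfies everything: constraint 3: e + b = 5; constraint 6: b + d = 7; constraint 12: b - a = -1, and the others follow.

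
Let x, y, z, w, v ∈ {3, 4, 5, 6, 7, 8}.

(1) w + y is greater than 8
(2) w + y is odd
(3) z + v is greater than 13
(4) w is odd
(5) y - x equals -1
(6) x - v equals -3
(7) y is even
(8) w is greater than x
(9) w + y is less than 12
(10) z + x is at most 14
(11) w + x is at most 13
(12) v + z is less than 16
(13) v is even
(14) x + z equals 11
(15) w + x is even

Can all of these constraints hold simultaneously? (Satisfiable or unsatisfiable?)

One satisfying assignment is x = 5, y = 4, z = 6, w = 7, v = 8.
For the less obvious constraints — constraint 1: w + y = 11; constraint 3: z + v = 14 — and the others hold by inspection.

Satisfiable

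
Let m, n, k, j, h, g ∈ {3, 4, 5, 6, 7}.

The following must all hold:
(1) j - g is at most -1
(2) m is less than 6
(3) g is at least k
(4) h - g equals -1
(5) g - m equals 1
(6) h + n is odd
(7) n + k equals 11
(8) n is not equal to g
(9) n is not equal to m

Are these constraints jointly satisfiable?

Take m = 4, n = 7, k = 4, j = 3, h = 4, g = 5. Then constraint 1: j - g = -2; constraint 4: h - g = -1, and every other listed constraint is also met.

Satisfiable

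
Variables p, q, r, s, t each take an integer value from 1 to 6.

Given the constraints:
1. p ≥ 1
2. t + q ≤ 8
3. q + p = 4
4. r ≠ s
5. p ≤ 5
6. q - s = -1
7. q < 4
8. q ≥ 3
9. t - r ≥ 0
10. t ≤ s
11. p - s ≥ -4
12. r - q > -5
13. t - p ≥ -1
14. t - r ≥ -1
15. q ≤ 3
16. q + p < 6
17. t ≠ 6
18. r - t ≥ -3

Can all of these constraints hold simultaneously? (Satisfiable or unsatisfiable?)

Take p = 1, q = 3, r = 1, s = 4, t = 2. Then constraint 2: t + q = 5; constraint 3: q + p = 4; constraint 6: q - s = -1, and every other listed constraint is also met.

Satisfiable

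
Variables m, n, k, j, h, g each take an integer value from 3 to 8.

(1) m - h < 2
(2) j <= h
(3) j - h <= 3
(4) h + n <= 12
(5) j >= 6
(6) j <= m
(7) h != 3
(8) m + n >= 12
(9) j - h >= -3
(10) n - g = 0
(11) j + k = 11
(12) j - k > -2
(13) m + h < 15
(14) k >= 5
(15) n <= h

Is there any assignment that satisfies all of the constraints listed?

Satisfiable

Setting (m, n, k, j, h, g) = (6, 6, 5, 6, 6, 6) satisfies everything: constraint 1: m - h = 0; constraint 3: j - h = 0; constraint 4: h + n = 12, and the others follow.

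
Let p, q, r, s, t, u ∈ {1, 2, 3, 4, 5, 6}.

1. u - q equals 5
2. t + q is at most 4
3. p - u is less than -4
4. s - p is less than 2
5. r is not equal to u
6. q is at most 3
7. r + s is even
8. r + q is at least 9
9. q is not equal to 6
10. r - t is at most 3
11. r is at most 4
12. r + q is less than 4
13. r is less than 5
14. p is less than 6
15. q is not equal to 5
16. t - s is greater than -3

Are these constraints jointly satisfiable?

From constraint 11: r ≤ 4. From constraint 6: q ≤ 3. Hence r + q ≤ 7. But constraint 8 requires r + q ≥ 9, and 9 > 7. Contradiction.

Unsatisfiable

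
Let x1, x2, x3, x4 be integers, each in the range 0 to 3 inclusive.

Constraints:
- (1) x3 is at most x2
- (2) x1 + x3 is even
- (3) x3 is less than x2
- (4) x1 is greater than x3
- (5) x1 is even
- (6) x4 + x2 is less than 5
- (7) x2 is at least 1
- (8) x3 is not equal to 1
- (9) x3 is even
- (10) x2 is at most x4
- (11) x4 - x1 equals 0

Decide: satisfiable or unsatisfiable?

One satisfying assignment is x1 = 2, x2 = 2, x3 = 0, x4 = 2.
For the less obvious constraints — constraint 2: x1 + x3 = 2 is even; constraint 6: x4 + x2 = 4; constraint 11: x4 - x1 = 0 — and the others hold by inspection.

Satisfiable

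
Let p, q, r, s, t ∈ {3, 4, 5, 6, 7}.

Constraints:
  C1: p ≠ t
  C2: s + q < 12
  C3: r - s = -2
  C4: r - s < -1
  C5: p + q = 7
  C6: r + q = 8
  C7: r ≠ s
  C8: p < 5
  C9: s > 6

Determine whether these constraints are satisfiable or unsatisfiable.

The assignment p = 4, q = 3, r = 5, s = 7, t = 7 works:
  constraint 2 holds since s + q = 10.
  constraint 3 holds since r - s = -2.
The rest check out directly.

Satisfiable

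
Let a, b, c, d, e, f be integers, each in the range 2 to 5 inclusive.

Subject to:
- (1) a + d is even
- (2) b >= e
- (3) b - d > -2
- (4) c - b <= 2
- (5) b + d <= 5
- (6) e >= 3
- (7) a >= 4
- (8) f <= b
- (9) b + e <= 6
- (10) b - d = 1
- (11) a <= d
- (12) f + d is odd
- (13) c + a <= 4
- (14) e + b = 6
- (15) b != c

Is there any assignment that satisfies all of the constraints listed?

From constraints 2 and 6: b ≥ e ≥ 3. From constraints 7 and 11: d ≥ a ≥ 4. Hence b + d ≥ 7. But constraint 5 requires b + d ≤ 5, and 5 < 7. Contradiction.

Unsatisfiable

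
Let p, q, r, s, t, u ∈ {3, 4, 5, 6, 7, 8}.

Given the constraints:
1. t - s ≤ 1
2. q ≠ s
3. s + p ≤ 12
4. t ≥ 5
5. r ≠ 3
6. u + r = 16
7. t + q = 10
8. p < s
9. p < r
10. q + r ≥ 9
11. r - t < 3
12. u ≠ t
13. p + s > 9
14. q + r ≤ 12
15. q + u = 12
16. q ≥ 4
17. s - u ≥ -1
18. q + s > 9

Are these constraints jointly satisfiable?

Take p = 4, q = 4, r = 8, s = 8, t = 6, u = 8. Then constraint 1: t - s = -2; constraint 3: s + p = 12, and every other listed constraint is also met.

Satisfiable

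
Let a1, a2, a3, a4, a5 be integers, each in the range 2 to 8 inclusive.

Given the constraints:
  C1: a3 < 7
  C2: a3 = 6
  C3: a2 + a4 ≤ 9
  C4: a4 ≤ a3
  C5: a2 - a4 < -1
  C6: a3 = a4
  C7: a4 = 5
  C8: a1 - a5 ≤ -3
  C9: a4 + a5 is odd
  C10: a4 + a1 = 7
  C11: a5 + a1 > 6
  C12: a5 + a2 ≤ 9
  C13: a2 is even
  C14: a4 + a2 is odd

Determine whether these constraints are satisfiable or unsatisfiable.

Constraint 2 fixes a3 = 6 and constraint 7 fixes a4 = 5, but constraint 6 requires a3 = a4. Since 6 ≠ 5, contradiction.

Unsatisfiable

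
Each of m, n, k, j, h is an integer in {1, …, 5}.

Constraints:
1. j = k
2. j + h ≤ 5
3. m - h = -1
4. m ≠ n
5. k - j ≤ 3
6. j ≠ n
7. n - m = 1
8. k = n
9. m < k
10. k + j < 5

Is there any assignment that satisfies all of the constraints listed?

Unsatisfiable

From constraints 1 and 8, j = k = n, so j = n. But constraint 6 says j ≠ n. Contradiction.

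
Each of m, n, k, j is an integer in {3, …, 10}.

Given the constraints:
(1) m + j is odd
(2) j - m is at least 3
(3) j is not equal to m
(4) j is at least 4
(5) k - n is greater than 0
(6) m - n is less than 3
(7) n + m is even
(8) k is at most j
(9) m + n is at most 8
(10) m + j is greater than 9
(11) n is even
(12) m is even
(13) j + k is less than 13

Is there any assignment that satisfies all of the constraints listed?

Setting (m, n, k, j) = (4, 4, 5, 7) satisfies everything: constraint 2: j - m = 3; constraint 5: k - n = 1; constraint 6: m - n = 0, and the others follow.

Satisfiable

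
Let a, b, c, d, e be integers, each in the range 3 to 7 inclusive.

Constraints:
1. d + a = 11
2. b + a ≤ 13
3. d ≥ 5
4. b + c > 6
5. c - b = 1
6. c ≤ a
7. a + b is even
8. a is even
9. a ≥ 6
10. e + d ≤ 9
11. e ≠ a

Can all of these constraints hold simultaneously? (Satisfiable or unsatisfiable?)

Try a = 6, b = 4, c = 5, d = 5, e = 4.
Check constraint 1: d + a = 11; constraint 2: b + a = 10; constraint 4: b + c = 9. The remaining constraints are straightforward to verify.

Satisfiable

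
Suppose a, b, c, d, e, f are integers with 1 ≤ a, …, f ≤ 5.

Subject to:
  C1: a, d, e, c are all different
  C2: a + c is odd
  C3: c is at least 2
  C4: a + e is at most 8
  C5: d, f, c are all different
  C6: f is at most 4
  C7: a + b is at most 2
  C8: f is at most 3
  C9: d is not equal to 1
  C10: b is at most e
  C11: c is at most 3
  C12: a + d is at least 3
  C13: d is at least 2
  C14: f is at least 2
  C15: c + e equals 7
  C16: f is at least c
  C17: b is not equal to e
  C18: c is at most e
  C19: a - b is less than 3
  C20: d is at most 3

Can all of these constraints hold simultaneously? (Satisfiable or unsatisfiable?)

Unsatisfiable

Constraints 3, 8, 11, 13, 14, and 20 confine each of d, f, c to the 2 values {2, 3}.
Constraint 5 requires all 3 of them to be distinct, but only 2 values are available — impossible by the pigeonhole principle.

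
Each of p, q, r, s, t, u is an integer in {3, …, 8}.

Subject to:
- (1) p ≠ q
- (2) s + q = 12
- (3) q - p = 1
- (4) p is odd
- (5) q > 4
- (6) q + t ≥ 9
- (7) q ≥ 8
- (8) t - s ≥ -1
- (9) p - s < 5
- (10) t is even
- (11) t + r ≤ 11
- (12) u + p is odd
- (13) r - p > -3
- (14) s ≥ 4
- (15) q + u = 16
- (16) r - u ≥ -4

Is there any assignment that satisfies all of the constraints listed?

The assignment p = 7, q = 8, r = 6, s = 4, t = 4, u = 8 works:
  constraint 2 holds since s + q = 12.
  constraint 3 holds since q - p = 1.
The rest check out directly.

Satisfiable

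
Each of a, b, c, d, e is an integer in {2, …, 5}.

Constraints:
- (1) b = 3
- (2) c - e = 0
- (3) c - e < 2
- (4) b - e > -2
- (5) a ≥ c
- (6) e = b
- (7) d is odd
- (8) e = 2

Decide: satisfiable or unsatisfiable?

Constraint 8 fixes e = 2 and constraint 1 fixes b = 3, but constraint 6 requires e = b. Since 2 ≠ 3, contradiction.

Unsatisfiable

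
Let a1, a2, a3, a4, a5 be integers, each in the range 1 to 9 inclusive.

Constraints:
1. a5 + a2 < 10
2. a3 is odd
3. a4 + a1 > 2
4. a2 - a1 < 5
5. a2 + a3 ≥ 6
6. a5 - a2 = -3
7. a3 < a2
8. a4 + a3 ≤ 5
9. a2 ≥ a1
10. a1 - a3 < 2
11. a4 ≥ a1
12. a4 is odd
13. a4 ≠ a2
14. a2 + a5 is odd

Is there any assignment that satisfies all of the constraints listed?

The assignment a1 = 2, a2 = 5, a3 = 1, a4 = 3, a5 = 2 works:
  constraint 1 holds since a5 + a2 = 7.
  constraint 3 holds since a4 + a1 = 5.
The rest check out directly.

Satisfiable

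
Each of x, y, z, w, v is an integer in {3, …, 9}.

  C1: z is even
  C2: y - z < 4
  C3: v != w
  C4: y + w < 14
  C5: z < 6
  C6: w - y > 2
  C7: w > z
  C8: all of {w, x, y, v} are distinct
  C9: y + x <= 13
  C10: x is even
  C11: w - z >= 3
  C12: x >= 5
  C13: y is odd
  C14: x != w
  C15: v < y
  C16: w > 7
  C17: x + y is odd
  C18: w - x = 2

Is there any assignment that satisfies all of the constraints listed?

Satisfiable

The assignment x = 6, y = 5, z = 4, w = 8, v = 3 works:
  constraint 2 holds since y - z = 1.
  constraint 4 holds since y + w = 13.
The rest check out directly.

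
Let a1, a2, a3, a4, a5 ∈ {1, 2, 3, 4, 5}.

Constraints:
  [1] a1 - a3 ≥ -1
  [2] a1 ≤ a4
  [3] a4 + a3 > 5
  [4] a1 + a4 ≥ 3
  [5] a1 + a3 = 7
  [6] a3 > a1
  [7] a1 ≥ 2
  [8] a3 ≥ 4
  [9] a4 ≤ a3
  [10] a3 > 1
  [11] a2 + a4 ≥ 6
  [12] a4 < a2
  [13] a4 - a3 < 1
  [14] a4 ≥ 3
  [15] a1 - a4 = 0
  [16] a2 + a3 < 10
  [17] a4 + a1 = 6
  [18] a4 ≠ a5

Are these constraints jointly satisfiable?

One satisfying assignment is a1 = 3, a2 = 5, a3 = 4, a4 = 3, a5 = 1.
For the less obvious constraints — constraint 1: a1 - a3 = -1; constraint 3: a4 + a3 = 7; constraint 4: a1 + a4 = 6 — and the others hold by inspection.

Satisfiable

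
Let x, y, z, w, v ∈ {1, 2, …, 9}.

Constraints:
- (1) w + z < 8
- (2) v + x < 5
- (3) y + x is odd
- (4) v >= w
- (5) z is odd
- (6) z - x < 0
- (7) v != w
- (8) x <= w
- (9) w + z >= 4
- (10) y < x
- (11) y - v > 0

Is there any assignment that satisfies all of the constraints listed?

Constraints 4, 8, 10, and 11 give x ≤ w, w ≤ v, v < y, y < x. Chaining: x ≤ w ≤ v < y < x, which forces x < x — impossible.

Unsatisfiable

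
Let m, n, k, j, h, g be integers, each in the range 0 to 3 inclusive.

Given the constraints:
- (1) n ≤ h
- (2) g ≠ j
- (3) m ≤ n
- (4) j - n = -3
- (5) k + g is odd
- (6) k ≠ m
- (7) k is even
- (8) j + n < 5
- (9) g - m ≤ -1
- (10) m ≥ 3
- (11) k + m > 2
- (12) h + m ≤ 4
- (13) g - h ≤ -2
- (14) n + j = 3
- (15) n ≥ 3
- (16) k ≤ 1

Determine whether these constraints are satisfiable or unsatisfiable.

Unsatisfiable

From constraints 1 and 15: h ≥ n ≥ 3. From constraint 10: m ≥ 3. Hence h + m ≥ 6. But constraint 12 requires h + m ≤ 4, and 4 < 6. Contradiction.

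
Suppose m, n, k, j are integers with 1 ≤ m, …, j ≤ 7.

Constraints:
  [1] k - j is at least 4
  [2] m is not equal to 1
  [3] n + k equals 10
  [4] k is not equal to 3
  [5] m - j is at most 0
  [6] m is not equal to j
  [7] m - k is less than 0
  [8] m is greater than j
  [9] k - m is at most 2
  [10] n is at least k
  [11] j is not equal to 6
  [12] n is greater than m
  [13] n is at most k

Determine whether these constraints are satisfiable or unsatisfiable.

Constraints 1, 5, and 9 give j − m ≥ 0, m − k ≥ -2, k − j ≥ 4.
Adding all 3 inequalities: the left sides telescope to 0, and the right sides sum to 0 + (-2) + 4 = 2. So 0 ≥ 2, which is false.

Unsatisfiable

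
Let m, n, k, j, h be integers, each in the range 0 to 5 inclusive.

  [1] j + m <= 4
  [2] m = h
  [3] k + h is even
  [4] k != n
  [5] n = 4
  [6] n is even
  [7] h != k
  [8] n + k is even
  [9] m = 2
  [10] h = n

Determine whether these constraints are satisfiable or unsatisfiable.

Unsatisfiable

Constraint 9 fixes m = 2 and constraint 5 fixes n = 4. Constraints 2 and 10 give m = h = n, so m = n. But 2 ≠ 4 — contradiction.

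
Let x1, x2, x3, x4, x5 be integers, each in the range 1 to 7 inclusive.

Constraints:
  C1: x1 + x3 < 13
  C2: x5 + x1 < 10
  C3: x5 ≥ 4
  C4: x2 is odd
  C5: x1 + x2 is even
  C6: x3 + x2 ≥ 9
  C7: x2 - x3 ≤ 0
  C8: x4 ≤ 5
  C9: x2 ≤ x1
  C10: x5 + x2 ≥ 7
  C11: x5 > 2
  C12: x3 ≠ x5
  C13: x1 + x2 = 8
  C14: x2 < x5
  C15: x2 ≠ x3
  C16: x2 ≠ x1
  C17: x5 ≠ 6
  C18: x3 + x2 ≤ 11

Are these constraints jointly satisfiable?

Satisfiable

The assignment x1 = 5, x2 = 3, x3 = 6, x4 = 4, x5 = 4 works:
  constraint 1 holds since x1 + x3 = 11.
  constraint 2 holds since x5 + x1 = 9.
  constraint 6 holds since x3 + x2 = 9.
The rest check out directly.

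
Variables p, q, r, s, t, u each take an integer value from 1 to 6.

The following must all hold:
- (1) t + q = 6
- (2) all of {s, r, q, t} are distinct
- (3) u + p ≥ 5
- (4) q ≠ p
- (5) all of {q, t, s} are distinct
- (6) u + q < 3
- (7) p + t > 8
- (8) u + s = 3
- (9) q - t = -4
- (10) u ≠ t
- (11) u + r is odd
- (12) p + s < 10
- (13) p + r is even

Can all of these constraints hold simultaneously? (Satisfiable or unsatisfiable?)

Take p = 6, q = 1, r = 4, s = 2, t = 5, u = 1. Then constraint 1: t + q = 6; constraint 3: u + p = 7; constraint 6: u + q = 2, and every other listed constraint is also met.

Satisfiable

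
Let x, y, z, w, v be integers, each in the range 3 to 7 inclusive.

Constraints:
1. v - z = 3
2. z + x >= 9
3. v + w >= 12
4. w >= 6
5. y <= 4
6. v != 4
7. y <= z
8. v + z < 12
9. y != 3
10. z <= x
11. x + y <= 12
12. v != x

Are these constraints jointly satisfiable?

Take x = 6, y = 4, z = 4, w = 7, v = 7. Then constraint 1: v - z = 3; constraint 2: z + x = 10, and every other listed constraint is also met.

Satisfiable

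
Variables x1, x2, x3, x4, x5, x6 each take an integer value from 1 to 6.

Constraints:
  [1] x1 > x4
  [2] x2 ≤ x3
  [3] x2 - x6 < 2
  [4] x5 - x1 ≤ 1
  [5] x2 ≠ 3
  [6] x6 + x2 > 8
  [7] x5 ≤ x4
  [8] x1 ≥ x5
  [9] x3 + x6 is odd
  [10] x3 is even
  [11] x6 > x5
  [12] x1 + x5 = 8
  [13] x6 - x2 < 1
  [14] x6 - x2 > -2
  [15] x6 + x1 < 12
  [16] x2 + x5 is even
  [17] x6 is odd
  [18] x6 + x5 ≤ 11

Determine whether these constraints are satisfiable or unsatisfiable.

The assignment x1 = 5, x2 = 5, x3 = 6, x4 = 4, x5 = 3, x6 = 5 works:
  constraint 3 holds since x2 - x6 = 0.
  constraint 4 holds since x5 - x1 = -2.
  constraint 6 holds since x6 + x2 = 10.
The rest check out directly.

Satisfiable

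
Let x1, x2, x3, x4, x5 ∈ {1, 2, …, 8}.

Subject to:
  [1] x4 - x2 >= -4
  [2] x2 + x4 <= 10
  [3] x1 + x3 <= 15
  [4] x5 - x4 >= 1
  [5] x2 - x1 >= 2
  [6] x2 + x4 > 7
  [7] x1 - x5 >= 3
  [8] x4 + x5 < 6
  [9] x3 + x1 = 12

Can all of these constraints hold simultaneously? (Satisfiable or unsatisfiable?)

Constraints 1, 4, 5, and 7 give x4 − x2 ≥ -4, x2 − x1 ≥ 2, x1 − x5 ≥ 3, x5 − x4 ≥ 1.
Adding all 4 inequalities: the left sides telescope to 0, and the right sides sum to (-4) + 2 + 3 + 1 = 2. So 0 ≥ 2, which is false.

Unsatisfiable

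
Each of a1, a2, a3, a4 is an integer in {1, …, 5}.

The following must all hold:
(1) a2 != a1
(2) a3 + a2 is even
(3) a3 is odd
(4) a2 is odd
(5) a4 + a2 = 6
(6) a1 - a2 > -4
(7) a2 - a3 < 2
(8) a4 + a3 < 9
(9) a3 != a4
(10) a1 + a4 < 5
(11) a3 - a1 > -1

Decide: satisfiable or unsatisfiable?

One satisfying assignment is a1 = 3, a2 = 5, a3 = 5, a4 = 1.
For the less obvious constraints — constraint 5: a4 + a2 = 6; constraint 6: a1 - a2 = -2; constraint 7: a2 - a3 = 0 — and the others hold by inspection.

Satisfiable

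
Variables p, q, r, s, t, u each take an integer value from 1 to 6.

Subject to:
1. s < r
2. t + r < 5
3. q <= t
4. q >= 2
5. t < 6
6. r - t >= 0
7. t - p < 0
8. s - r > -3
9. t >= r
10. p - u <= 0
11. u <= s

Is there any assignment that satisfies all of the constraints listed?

Unsatisfiable

Constraints 1, 7, 9, 10, and 11 give s < r, r ≤ t, t < p, p ≤ u, u ≤ s. Chaining: s < r ≤ t < p ≤ u ≤ s, which forces s < s — impossible.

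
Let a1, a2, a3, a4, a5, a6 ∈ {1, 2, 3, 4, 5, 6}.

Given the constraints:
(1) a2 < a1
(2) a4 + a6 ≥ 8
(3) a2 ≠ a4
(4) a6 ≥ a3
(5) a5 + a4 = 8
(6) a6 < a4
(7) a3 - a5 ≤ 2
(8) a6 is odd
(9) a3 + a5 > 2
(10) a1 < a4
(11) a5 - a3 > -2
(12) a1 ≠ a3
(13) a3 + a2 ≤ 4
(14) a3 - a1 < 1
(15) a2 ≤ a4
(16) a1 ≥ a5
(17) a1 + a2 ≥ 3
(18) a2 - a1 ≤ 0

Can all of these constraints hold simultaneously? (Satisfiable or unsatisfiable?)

Setting (a1, a2, a3, a4, a5, a6) = (4, 1, 2, 6, 2, 3) satisfies everything: constraint 2: a4 + a6 = 9; constraint 5: a5 + a4 = 8; constraint 7: a3 - a5 = 0, and the others follow.

Satisfiable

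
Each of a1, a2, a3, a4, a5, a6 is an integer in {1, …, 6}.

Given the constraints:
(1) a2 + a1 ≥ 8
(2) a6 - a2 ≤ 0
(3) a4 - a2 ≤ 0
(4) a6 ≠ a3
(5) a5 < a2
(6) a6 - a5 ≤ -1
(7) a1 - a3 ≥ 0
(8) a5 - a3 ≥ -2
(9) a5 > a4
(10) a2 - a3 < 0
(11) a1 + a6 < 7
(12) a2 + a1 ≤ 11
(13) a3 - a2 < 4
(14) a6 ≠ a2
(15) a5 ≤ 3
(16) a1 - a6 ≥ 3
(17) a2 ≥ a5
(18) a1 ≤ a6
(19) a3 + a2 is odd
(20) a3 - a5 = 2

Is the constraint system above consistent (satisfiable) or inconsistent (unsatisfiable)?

Unsatisfiable

Constraints 5, 6, 7, 10, and 18 give a6 < a5, a5 < a2, a2 < a3, a3 ≤ a1, a1 ≤ a6. Chaining: a6 < a5 < a2 < a3 ≤ a1 ≤ a6, which forces a6 < a6 — impossible.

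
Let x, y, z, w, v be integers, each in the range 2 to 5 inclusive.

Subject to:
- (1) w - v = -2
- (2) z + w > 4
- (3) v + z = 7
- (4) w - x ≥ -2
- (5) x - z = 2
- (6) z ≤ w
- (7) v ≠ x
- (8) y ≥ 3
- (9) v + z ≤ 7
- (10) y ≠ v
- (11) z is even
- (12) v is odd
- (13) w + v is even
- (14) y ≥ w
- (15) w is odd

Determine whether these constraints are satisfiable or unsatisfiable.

Satisfiable

Setting (x, y, z, w, v) = (4, 4, 2, 3, 5) satisfies everything: constraint 1: w - v = -2; constraint 2: z + w = 5; constraint 3: v + z = 7, and the others follow.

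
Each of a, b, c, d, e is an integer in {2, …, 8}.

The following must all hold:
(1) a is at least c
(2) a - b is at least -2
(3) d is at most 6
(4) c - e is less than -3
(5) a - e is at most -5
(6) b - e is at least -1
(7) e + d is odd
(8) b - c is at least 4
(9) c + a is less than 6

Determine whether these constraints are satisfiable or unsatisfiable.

Constraints 2, 5, and 6 give a − b ≥ -2, b − e ≥ -1, e − a ≥ 5.
Adding all 3 inequalities: the left sides telescope to 0, and the right sides sum to (-2) + (-1) + 5 = 2. So 0 ≥ 2, which is false.

Unsatisfiable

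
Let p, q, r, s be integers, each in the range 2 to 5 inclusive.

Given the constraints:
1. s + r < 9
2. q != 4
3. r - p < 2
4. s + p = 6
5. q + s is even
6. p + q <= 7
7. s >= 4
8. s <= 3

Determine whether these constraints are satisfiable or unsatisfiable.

Unsatisfiable

From constraint 7: s ≥ 4. From constraint 8: s ≤ 3. But 3 < 4, so no value of s works.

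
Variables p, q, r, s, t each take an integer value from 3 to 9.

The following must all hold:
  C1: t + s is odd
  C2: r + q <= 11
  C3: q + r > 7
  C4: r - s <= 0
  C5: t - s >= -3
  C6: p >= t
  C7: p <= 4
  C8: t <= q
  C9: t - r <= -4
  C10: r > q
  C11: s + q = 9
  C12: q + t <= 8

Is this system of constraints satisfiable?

Constraints 4, 5, and 9 give t − s ≥ -3, s − r ≥ 0, r − t ≥ 4.
Adding all 3 inequalities: the left sides telescope to 0, and the right sides sum to (-3) + 0 + 4 = 1. So 0 ≥ 1, which is false.

Unsatisfiable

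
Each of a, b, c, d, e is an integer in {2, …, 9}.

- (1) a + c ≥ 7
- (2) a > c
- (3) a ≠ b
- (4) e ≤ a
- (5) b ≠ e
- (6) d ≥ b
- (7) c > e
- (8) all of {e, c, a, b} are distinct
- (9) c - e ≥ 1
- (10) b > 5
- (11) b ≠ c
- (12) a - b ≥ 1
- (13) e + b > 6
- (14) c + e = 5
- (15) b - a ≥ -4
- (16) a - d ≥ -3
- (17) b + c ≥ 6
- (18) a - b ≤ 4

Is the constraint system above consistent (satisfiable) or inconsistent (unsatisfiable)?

Satisfiable

Try a = 7, b = 6, c = 3, d = 9, e = 2.
Check constraint 1: a + c = 10; constraint 9: c - e = 1. The remaining constraints are straightforward to verify.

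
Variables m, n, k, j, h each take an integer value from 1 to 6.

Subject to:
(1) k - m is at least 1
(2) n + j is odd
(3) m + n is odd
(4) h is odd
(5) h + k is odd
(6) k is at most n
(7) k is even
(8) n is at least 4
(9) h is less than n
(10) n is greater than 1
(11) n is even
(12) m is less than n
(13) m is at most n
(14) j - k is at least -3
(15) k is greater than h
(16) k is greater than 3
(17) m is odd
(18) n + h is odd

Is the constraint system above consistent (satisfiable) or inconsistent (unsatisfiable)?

Satisfiable

The assignment m = 1, n = 4, k = 4, j = 1, h = 1 works:
  constraint 1 holds since k - m = 3.
  constraint 2 holds since n + j = 5 is odd.
  constraint 14 holds since j - k = -3.
The rest check out directly.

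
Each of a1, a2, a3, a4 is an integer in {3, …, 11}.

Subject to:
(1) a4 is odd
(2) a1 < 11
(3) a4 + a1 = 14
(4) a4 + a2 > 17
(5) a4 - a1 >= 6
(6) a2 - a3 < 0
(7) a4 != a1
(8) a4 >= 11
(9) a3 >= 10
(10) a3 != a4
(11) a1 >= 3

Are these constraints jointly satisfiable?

The assignment a1 = 3, a2 = 8, a3 = 10, a4 = 11 works:
  constraint 3 holds since a4 + a1 = 14.
  constraint 4 holds since a4 + a2 = 19.
  constraint 5 holds since a4 - a1 = 8.
The rest check out directly.

Satisfiable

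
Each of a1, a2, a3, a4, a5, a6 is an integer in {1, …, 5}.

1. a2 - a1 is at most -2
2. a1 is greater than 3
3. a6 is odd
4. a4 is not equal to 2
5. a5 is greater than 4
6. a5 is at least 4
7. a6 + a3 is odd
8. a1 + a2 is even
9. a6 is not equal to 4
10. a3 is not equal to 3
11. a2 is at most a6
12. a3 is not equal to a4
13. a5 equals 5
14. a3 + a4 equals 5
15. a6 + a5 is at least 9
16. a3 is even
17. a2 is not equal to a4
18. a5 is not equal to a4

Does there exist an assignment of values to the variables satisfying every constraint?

Satisfiable

Try a1 = 5, a2 = 3, a3 = 4, a4 = 1, a5 = 5, a6 = 5.
Check constraint 1: a2 - a1 = -2; constraint 14: a3 + a4 = 5; constraint 15: a6 + a5 = 10. The remaining constraints are straightforward to verify.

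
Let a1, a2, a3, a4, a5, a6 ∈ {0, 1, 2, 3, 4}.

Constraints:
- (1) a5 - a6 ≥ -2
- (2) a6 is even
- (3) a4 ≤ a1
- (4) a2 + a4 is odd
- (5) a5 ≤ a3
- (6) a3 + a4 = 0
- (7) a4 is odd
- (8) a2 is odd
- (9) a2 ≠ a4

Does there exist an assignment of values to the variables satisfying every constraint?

Unsatisfiable

Constraint 8 makes a2 odd and constraint 7 makes a4 odd, so a2 + a4 must be even. Constraint 4 says a2 + a4 is odd — contradiction.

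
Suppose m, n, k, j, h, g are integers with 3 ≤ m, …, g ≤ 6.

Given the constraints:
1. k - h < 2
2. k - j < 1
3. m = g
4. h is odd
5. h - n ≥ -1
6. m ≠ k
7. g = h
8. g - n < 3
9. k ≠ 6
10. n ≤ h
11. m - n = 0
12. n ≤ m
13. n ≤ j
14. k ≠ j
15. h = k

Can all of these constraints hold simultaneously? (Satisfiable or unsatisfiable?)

From constraints 3, 7, and 15, m = g = h = k, so m = k. But constraint 6 says m ≠ k. Contradiction.

Unsatisfiable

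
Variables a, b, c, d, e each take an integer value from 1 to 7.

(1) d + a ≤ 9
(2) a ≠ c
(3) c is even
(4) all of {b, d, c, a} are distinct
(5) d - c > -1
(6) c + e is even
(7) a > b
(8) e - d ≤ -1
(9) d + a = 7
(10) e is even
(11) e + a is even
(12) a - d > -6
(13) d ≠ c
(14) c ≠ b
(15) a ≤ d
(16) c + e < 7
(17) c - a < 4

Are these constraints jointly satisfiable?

Satisfiable

Setting (a, b, c, d, e) = (2, 1, 4, 5, 2) satisfies everything: constraint 1: d + a = 7; constraint 5: d - c = 1, and the others follow.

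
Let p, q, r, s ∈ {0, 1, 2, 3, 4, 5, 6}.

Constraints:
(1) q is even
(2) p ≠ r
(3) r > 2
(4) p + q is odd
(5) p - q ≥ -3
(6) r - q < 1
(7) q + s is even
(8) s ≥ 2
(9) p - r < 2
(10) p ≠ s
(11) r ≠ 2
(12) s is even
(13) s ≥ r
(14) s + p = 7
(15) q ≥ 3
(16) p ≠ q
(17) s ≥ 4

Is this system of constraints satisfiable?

Satisfiable

Take p = 3, q = 6, r = 4, s = 4. Then constraint 5: p - q = -3; constraint 6: r - q = -2, and every other listed constraint is also met.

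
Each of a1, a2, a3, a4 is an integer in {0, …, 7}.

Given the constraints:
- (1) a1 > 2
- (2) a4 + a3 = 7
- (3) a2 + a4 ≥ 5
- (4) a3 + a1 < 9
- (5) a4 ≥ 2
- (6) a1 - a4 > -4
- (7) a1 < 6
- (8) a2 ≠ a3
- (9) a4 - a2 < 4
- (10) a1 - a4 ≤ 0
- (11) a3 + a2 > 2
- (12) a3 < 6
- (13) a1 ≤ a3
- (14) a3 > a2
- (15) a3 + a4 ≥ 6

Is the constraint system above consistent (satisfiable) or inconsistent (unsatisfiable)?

Try a1 = 3, a2 = 1, a3 = 3, a4 = 4.
Check constraint 2: a4 + a3 = 7; constraint 3: a2 + a4 = 5; constraint 4: a3 + a1 = 6. The remaining constraints are straightforward to verify.

Satisfiable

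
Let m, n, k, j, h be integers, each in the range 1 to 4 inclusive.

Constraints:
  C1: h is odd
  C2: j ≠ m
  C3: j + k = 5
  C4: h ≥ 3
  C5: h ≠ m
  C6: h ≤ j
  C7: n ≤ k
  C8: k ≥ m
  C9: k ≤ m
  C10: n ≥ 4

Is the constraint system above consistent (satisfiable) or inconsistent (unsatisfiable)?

From constraints 4 and 6: j ≥ h ≥ 3. From constraints 7 and 10: k ≥ n ≥ 4. Hence j + k ≥ 7. But constraint 3 requires j + k = 5, and 5 < 7. Contradiction.

Unsatisfiable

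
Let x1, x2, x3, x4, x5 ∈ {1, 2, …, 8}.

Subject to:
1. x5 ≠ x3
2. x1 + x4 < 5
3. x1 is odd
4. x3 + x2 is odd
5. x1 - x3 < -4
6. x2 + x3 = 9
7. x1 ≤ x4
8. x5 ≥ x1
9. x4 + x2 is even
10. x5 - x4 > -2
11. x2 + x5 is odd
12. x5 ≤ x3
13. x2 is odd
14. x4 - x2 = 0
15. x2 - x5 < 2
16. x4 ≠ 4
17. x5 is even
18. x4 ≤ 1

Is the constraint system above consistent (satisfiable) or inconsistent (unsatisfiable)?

Setting (x1, x2, x3, x4, x5) = (1, 1, 8, 1, 2) satisfies everything: constraint 2: x1 + x4 = 2; constraint 5: x1 - x3 = -7; constraint 6: x2 + x3 = 9, and the others follow.

Satisfiable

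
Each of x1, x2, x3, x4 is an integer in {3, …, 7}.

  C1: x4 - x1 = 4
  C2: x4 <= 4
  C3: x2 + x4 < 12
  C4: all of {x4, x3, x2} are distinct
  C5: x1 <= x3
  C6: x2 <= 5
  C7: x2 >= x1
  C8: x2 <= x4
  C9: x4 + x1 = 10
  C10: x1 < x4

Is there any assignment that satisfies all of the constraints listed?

From constraint 2: x4 ≤ 4. From constraints 6 and 7: x1 ≤ x2 ≤ 5. Hence x4 + x1 ≤ 9. But constraint 9 requires x4 + x1 = 10, and 10 > 9. Contradiction.

Unsatisfiable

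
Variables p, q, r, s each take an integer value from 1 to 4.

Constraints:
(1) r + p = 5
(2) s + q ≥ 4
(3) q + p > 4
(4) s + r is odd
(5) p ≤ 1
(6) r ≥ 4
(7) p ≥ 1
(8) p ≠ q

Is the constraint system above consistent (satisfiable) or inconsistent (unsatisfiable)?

Satisfiable

Take p = 1, q = 4, r = 4, s = 1. Then constraint 1: r + p = 5; constraint 2: s + q = 5; constraint 3: q + p = 5, and every other listed constraint is also met.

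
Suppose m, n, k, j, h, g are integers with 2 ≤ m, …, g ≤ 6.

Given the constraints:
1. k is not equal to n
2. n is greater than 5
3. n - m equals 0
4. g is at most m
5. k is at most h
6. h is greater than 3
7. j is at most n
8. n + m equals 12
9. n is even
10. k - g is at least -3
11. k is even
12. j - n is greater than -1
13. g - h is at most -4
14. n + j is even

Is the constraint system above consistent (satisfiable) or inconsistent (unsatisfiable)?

Satisfiable

Try m = 6, n = 6, k = 2, j = 6, h = 6, g = 2.
Check constraint 3: n - m = 0; constraint 8: n + m = 12. The remaining constraints are straightforward to verify.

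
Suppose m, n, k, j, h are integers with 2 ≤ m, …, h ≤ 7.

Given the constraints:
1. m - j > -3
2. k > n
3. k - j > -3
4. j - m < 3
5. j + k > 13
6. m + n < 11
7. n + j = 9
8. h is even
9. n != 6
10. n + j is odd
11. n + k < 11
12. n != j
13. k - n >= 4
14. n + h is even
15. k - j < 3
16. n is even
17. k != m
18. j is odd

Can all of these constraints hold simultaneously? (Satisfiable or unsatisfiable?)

Satisfiable

The assignment m = 6, n = 2, k = 7, j = 7, h = 2 works:
  constraint 1 holds since m - j = -1.
  constraint 3 holds since k - j = 0.
The rest check out directly.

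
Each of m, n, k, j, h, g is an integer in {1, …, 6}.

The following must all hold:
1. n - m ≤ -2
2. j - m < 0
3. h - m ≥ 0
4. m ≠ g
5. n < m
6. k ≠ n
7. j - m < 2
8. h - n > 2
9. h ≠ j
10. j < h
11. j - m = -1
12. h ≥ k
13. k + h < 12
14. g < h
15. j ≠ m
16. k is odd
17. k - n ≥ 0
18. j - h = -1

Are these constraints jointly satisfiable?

Try m = 6, n = 2, k = 5, j = 5, h = 6, g = 1.
Check constraint 1: n - m = -4; constraint 2: j - m = -1; constraint 3: h - m = 0. The remaining constraints are straightforward to verify.

Satisfiable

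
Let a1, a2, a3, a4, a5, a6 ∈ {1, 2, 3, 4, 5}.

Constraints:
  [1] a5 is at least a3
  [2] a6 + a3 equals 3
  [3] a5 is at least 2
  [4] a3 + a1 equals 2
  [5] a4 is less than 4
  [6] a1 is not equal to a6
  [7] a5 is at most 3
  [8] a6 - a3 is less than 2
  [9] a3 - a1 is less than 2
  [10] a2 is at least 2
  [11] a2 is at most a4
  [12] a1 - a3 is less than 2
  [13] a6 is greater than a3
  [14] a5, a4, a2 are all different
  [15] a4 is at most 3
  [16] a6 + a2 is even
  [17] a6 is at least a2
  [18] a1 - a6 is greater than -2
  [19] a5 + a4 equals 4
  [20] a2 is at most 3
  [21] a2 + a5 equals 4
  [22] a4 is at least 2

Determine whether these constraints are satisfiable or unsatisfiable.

Constraints 3, 7, 10, 15, 20, and 22 confine each of a5, a4, a2 to the 2 values {2, 3}.
Constraint 14 requires all 3 of them to be distinct, but only 2 values are available — impossible by the pigeonhole principle.

Unsatisfiable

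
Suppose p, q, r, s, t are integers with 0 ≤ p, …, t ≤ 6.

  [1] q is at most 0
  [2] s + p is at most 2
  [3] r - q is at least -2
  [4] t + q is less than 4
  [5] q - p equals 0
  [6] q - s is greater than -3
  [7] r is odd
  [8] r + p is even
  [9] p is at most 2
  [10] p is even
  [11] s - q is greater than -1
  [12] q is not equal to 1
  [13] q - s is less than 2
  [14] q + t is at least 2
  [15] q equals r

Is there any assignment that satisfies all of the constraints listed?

Constraint 7 makes r odd and constraint 10 makes p even, so r + p must be odd. Constraint 8 says r + p is even — contradiction.

Unsatisfiable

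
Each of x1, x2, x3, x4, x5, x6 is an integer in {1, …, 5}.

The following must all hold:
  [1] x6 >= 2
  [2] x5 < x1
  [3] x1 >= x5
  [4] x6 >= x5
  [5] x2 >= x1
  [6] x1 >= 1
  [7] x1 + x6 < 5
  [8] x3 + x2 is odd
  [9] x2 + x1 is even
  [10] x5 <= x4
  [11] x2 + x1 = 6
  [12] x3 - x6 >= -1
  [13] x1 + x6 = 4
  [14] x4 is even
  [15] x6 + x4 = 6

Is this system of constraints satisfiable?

Satisfiable

Setting (x1, x2, x3, x4, x5, x6) = (2, 4, 1, 4, 1, 2) satisfies everything: constraint 7: x1 + x6 = 4; constraint 11: x2 + x1 = 6; constraint 12: x3 - x6 = -1, and the others follow.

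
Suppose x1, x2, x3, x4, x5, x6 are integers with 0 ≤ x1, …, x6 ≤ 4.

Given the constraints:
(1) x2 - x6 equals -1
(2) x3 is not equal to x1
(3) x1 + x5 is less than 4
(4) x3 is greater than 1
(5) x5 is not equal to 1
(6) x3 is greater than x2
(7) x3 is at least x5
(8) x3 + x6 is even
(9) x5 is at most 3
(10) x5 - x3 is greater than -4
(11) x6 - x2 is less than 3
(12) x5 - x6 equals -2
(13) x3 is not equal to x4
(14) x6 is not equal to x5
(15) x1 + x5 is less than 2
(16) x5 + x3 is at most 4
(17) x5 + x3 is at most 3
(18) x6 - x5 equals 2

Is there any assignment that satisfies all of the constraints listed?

The assignment x1 = 1, x2 = 1, x3 = 2, x4 = 0, x5 = 0, x6 = 2 works:
  constraint 1 holds since x2 - x6 = -1.
  constraint 3 holds since x1 + x5 = 1.
  constraint 10 holds since x5 - x3 = -2.
The rest check out directly.

Satisfiable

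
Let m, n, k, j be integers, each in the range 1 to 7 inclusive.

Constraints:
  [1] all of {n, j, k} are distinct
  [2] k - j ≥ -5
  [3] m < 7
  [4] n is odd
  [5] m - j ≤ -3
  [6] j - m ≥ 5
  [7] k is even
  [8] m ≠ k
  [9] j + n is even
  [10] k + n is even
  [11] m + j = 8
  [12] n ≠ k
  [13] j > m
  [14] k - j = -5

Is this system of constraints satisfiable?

Constraint 7 makes k even and constraint 4 makes n odd, so k + n must be odd. Constraint 10 says k + n is even — contradiction.

Unsatisfiable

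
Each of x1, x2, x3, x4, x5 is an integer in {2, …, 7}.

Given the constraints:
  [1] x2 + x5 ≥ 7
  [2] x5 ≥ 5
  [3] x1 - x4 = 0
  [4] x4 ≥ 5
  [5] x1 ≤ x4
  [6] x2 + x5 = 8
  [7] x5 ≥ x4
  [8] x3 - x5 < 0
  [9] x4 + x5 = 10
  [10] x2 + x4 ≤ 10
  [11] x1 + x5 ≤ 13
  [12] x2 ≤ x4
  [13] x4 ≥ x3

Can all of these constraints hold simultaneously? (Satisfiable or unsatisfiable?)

The assignment x1 = 5, x2 = 3, x3 = 2, x4 = 5, x5 = 5 works:
  constraint 1 holds since x2 + x5 = 8.
  constraint 3 holds since x1 - x4 = 0.
The rest check out directly.

Satisfiable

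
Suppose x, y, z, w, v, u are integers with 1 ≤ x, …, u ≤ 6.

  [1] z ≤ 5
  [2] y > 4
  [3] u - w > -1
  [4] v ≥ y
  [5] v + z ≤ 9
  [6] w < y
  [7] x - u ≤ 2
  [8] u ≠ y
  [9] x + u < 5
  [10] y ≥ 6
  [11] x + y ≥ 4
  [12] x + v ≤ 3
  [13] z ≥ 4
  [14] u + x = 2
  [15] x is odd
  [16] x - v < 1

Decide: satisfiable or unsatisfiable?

From constraints 4 and 10: v ≥ y ≥ 6. From constraint 13: z ≥ 4. Hence v + z ≥ 10. But constraint 5 requires v + z ≤ 9, and 9 < 10. Contradiction.

Unsatisfiable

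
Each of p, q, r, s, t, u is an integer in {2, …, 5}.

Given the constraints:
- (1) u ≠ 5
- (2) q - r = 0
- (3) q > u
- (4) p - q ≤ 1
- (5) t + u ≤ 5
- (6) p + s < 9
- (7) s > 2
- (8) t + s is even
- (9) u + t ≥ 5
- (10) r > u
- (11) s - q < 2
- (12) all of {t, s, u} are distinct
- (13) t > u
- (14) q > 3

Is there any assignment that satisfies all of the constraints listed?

Satisfiable

Setting (p, q, r, s, t, u) = (2, 4, 4, 5, 3, 2) satisfies everything: constraint 2: q - r = 0; constraint 4: p - q = -2; constraint 5: t + u = 5, and the others follow.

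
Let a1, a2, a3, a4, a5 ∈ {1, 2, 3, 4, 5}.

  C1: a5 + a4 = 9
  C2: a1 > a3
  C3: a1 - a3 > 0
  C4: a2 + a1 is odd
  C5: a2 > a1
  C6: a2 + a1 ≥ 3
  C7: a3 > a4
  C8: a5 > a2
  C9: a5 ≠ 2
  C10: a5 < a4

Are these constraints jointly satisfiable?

Unsatisfiable

Constraints 2, 5, 7, 8, and 10 give a2 < a5, a5 < a4, a4 < a3, a3 < a1, a1 < a2. Chaining: a2 < a5 < a4 < a3 < a1 < a2, which forces a2 < a2 — impossible.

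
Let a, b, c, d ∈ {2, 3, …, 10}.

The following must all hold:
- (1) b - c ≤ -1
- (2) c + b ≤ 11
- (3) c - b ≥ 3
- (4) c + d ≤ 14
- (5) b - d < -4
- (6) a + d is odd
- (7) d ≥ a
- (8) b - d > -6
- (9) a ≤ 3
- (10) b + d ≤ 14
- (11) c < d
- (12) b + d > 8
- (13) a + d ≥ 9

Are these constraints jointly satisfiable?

Try a = 3, b = 3, c = 6, d = 8.
Check constraint 1: b - c = -3; constraint 2: c + b = 9; constraint 3: c - b = 3. The remaining constraints are straightforward to verify.

Satisfiable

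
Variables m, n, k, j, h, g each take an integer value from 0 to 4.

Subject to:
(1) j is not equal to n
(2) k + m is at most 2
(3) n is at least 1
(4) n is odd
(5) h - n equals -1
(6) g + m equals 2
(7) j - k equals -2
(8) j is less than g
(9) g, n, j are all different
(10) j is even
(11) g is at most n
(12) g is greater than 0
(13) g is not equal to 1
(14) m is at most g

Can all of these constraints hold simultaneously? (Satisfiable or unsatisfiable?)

Satisfiable

One satisfying assignment is m = 0, n = 3, k = 2, j = 0, h = 2, g = 2.
For the less obvious constraints — constraint 2: k + m = 2; constraint 5: h - n = -1 — and the others hold by inspection.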